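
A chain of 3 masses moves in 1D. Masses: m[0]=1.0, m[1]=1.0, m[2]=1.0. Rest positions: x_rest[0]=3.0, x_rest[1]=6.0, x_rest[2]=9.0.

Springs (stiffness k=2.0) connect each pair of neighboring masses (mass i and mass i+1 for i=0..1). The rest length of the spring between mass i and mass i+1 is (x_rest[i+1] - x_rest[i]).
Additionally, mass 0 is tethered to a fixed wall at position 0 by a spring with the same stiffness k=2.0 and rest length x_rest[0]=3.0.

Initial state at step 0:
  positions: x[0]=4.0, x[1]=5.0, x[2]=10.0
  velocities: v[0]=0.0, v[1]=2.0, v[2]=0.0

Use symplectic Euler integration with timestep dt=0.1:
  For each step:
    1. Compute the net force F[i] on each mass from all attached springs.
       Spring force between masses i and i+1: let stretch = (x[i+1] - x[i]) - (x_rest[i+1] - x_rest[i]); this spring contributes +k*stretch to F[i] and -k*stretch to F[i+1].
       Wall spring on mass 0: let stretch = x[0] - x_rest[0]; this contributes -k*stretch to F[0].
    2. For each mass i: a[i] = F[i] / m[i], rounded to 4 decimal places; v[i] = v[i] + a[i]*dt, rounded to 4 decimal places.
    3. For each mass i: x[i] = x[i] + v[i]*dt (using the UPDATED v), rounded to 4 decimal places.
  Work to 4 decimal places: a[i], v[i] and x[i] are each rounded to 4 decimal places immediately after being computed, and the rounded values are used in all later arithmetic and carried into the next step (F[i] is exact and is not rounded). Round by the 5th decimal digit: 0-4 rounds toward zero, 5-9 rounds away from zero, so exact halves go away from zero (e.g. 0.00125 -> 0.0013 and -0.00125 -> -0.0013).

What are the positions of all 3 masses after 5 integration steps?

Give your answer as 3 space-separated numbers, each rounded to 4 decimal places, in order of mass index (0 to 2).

Step 0: x=[4.0000 5.0000 10.0000] v=[0.0000 2.0000 0.0000]
Step 1: x=[3.9400 5.2800 9.9600] v=[-0.6000 2.8000 -0.4000]
Step 2: x=[3.8280 5.6268 9.8864] v=[-1.1200 3.4680 -0.7360]
Step 3: x=[3.6754 6.0228 9.7876] v=[-1.5258 3.9602 -0.9879]
Step 4: x=[3.4963 6.4472 9.6735] v=[-1.7914 4.2437 -1.1409]
Step 5: x=[3.3063 6.8771 9.5549] v=[-1.9005 4.2988 -1.1862]

Answer: 3.3063 6.8771 9.5549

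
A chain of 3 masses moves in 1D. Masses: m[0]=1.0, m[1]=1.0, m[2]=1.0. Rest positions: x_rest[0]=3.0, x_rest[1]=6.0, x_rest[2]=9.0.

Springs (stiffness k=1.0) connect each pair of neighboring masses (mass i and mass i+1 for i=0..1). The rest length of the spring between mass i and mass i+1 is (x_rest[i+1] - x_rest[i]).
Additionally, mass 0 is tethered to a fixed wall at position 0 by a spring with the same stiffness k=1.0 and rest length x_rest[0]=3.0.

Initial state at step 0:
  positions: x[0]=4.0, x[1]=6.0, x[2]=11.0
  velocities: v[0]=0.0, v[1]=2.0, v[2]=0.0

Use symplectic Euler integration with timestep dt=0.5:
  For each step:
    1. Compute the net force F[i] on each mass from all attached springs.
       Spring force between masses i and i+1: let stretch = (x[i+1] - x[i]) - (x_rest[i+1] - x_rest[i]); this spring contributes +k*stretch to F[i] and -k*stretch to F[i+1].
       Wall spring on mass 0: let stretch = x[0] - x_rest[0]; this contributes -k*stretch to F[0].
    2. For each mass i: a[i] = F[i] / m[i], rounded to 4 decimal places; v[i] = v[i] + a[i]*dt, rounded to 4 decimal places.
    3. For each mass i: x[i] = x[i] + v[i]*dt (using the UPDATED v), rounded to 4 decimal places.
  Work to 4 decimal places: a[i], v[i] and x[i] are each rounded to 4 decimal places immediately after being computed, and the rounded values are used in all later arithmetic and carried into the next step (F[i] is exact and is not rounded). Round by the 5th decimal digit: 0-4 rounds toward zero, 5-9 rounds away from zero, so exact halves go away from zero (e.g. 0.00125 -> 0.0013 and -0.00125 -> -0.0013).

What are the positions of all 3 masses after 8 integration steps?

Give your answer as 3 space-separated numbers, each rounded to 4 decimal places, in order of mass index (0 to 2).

Step 0: x=[4.0000 6.0000 11.0000] v=[0.0000 2.0000 0.0000]
Step 1: x=[3.5000 7.7500 10.5000] v=[-1.0000 3.5000 -1.0000]
Step 2: x=[3.1875 9.1250 10.0625] v=[-0.6250 2.7500 -0.8750]
Step 3: x=[3.5625 9.2500 10.1407] v=[0.7500 0.2500 0.1563]
Step 4: x=[4.4688 8.1758 10.7462] v=[1.8125 -2.1484 1.2110]
Step 5: x=[5.1846 6.8175 11.4591] v=[1.4316 -2.7167 1.4258]
Step 6: x=[5.0125 6.2113 11.7616] v=[-0.3443 -1.2124 0.6050]
Step 7: x=[3.8869 6.6930 11.4265] v=[-2.2512 0.9634 -0.6702]
Step 8: x=[2.4911 7.6566 10.6580] v=[-2.7916 1.9271 -1.5370]

Answer: 2.4911 7.6566 10.6580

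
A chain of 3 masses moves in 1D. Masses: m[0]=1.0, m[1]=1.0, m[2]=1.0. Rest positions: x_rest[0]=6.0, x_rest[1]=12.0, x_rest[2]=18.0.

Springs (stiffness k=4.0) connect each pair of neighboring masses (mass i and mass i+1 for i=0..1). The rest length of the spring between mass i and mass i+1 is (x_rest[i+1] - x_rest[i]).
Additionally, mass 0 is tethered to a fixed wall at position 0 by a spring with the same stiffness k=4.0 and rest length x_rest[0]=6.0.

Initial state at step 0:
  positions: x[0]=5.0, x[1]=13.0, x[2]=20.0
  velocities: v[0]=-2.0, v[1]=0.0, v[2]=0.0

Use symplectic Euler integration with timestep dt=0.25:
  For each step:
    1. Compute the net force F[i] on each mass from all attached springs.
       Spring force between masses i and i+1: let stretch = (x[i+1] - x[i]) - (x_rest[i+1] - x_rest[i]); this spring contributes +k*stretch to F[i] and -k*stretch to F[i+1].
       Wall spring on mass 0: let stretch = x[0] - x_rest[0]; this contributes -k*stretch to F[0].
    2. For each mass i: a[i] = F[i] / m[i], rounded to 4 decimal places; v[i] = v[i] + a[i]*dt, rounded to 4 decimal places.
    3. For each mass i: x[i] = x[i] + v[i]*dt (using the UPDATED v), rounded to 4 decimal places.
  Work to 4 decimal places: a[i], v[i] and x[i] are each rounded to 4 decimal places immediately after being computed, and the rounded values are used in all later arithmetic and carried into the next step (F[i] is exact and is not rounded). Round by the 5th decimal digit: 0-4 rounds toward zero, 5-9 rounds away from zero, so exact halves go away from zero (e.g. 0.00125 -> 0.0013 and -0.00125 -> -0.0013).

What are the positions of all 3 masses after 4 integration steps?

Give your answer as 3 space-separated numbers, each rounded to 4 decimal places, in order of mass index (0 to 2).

Answer: 7.3789 12.2031 17.7149

Derivation:
Step 0: x=[5.0000 13.0000 20.0000] v=[-2.0000 0.0000 0.0000]
Step 1: x=[5.2500 12.7500 19.7500] v=[1.0000 -1.0000 -1.0000]
Step 2: x=[6.0625 12.3750 19.2500] v=[3.2500 -1.5000 -2.0000]
Step 3: x=[6.9375 12.1406 18.5313] v=[3.5000 -0.9375 -2.8750]
Step 4: x=[7.3789 12.2031 17.7149] v=[1.7656 0.2501 -3.2657]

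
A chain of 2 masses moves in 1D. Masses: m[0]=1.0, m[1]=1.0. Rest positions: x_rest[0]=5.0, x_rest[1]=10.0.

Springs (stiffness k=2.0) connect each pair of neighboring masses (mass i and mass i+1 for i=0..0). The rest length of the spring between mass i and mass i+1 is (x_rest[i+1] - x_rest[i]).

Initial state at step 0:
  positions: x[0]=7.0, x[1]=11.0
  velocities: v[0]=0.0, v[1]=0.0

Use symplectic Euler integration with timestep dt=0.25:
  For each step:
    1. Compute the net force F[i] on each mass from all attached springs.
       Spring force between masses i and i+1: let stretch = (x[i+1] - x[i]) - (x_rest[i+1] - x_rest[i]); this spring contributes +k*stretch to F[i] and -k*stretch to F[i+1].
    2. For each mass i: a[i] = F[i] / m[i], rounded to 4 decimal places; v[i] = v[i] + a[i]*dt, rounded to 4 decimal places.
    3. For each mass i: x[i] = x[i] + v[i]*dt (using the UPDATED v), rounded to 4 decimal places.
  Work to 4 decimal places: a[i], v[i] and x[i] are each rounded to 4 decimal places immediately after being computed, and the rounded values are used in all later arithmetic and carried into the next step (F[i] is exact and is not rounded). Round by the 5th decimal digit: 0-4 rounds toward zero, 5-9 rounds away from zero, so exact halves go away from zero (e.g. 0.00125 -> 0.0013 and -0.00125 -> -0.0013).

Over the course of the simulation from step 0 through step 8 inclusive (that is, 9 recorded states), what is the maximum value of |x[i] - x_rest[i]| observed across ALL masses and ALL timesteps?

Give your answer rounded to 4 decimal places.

Answer: 2.0113

Derivation:
Step 0: x=[7.0000 11.0000] v=[0.0000 0.0000]
Step 1: x=[6.8750 11.1250] v=[-0.5000 0.5000]
Step 2: x=[6.6563 11.3438] v=[-0.8750 0.8750]
Step 3: x=[6.3985 11.6016] v=[-1.0313 1.0313]
Step 4: x=[6.1661 11.8341] v=[-0.9298 0.9298]
Step 5: x=[6.0172 11.9831] v=[-0.5958 0.5958]
Step 6: x=[5.9890 12.0113] v=[-0.1129 0.1129]
Step 7: x=[6.0886 11.9117] v=[0.3983 -0.3983]
Step 8: x=[6.2911 11.7092] v=[0.8099 -0.8099]
Max displacement = 2.0113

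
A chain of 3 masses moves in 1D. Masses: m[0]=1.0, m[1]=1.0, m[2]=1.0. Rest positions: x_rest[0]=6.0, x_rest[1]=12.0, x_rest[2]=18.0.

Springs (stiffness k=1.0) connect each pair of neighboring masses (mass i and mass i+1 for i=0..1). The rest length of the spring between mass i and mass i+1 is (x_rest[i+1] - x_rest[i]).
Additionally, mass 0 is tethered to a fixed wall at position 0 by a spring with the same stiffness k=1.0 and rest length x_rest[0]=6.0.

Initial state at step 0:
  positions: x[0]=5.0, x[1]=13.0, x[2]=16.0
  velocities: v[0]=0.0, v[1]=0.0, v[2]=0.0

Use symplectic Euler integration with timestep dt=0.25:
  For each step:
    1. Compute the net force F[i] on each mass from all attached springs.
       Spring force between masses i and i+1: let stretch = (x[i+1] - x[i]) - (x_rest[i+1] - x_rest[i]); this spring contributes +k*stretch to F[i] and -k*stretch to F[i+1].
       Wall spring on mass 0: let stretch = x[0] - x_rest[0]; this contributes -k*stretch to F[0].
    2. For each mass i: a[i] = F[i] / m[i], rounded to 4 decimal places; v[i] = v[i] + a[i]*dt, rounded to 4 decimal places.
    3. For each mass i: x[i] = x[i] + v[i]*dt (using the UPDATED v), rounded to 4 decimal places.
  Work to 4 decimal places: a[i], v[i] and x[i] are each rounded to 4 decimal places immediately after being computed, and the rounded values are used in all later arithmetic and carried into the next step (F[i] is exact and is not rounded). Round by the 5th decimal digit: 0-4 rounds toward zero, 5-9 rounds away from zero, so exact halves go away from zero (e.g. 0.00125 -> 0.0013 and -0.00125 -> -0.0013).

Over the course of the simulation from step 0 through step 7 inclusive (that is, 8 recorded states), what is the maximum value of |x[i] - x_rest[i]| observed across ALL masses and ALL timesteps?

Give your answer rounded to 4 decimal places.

Answer: 2.1261

Derivation:
Step 0: x=[5.0000 13.0000 16.0000] v=[0.0000 0.0000 0.0000]
Step 1: x=[5.1875 12.6875 16.1875] v=[0.7500 -1.2500 0.7500]
Step 2: x=[5.5195 12.1250 16.5313] v=[1.3281 -2.2500 1.3750]
Step 3: x=[5.9194 11.4251 16.9747] v=[1.5996 -2.7998 1.7734]
Step 4: x=[6.2935 10.7279 17.4462] v=[1.4962 -2.7888 1.8860]
Step 5: x=[6.5514 10.1735 17.8728] v=[1.0314 -2.2178 1.7064]
Step 6: x=[6.6262 9.8739 18.1932] v=[0.2991 -1.1985 1.2816]
Step 7: x=[6.4898 9.8913 18.3687] v=[-0.5455 0.0694 0.7018]
Max displacement = 2.1261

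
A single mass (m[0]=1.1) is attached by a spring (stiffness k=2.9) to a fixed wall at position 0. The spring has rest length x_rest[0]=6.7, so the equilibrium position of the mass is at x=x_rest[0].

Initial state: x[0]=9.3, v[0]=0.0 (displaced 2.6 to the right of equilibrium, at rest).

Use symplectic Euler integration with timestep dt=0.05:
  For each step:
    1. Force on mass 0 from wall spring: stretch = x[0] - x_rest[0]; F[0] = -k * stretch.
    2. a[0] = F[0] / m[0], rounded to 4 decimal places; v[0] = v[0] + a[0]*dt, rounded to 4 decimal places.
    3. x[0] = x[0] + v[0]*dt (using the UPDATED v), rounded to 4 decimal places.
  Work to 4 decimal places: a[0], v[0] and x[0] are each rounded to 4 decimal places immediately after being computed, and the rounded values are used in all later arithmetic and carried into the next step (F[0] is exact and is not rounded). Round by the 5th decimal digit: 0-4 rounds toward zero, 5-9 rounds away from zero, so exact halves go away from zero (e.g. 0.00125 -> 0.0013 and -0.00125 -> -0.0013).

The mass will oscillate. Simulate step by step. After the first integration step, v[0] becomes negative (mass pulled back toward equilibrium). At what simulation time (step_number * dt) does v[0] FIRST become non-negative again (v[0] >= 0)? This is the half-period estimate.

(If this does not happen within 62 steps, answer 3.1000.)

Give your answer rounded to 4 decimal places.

Answer: 1.9500

Derivation:
Step 0: x=[9.3000] v=[0.0000]
Step 1: x=[9.2829] v=[-0.3427]
Step 2: x=[9.2487] v=[-0.6832]
Step 3: x=[9.1977] v=[-1.0192]
Step 4: x=[9.1303] v=[-1.3484]
Step 5: x=[9.0469] v=[-1.6688]
Step 6: x=[8.9480] v=[-1.9782]
Step 7: x=[8.8343] v=[-2.2745]
Step 8: x=[8.7065] v=[-2.5558]
Step 9: x=[8.5655] v=[-2.8203]
Step 10: x=[8.4122] v=[-3.0662]
Step 11: x=[8.2476] v=[-3.2919]
Step 12: x=[8.0728] v=[-3.4959]
Step 13: x=[7.8890] v=[-3.6769]
Step 14: x=[7.6973] v=[-3.8336]
Step 15: x=[7.4990] v=[-3.9651]
Step 16: x=[7.2955] v=[-4.0704]
Step 17: x=[7.0881] v=[-4.1489]
Step 18: x=[6.8781] v=[-4.2001]
Step 19: x=[6.6669] v=[-4.2236]
Step 20: x=[6.4559] v=[-4.2192]
Step 21: x=[6.2466] v=[-4.1870]
Step 22: x=[6.0402] v=[-4.1272]
Step 23: x=[5.8382] v=[-4.0402]
Step 24: x=[5.6419] v=[-3.9266]
Step 25: x=[5.4525] v=[-3.7871]
Step 26: x=[5.2714] v=[-3.6227]
Step 27: x=[5.0997] v=[-3.4344]
Step 28: x=[4.9385] v=[-3.2235]
Step 29: x=[4.7889] v=[-2.9913]
Step 30: x=[4.6519] v=[-2.7394]
Step 31: x=[4.5284] v=[-2.4694]
Step 32: x=[4.4192] v=[-2.1831]
Step 33: x=[4.3251] v=[-1.8825]
Step 34: x=[4.2466] v=[-1.5694]
Step 35: x=[4.1843] v=[-1.2460]
Step 36: x=[4.1386] v=[-0.9144]
Step 37: x=[4.1098] v=[-0.5768]
Step 38: x=[4.0980] v=[-0.2354]
Step 39: x=[4.1034] v=[0.1076]
First v>=0 after going negative at step 39, time=1.9500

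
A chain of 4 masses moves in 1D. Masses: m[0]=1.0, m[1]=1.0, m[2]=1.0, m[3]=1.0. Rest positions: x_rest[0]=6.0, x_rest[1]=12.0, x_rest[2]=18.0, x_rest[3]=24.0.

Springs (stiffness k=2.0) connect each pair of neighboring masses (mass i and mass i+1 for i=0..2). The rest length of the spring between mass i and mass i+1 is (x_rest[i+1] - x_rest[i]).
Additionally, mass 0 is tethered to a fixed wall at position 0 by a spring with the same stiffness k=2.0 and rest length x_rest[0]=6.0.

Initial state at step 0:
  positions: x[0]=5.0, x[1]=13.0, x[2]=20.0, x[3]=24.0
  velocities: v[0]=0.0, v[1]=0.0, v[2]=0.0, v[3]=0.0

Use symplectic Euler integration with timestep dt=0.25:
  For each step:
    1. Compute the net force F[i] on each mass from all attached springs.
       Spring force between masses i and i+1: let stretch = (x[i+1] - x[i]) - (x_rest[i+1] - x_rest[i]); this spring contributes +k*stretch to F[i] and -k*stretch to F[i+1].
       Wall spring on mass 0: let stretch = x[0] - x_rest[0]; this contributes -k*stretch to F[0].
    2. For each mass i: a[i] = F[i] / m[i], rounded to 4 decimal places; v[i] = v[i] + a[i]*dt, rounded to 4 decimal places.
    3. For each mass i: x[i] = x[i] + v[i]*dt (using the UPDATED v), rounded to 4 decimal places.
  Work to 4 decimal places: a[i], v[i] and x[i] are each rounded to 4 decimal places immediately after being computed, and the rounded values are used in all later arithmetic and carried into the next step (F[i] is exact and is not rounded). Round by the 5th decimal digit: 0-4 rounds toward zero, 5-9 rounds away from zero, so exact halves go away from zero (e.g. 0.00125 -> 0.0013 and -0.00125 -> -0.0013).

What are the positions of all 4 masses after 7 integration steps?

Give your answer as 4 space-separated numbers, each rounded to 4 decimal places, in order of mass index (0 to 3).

Answer: 6.9821 12.0623 17.8004 25.0445

Derivation:
Step 0: x=[5.0000 13.0000 20.0000 24.0000] v=[0.0000 0.0000 0.0000 0.0000]
Step 1: x=[5.3750 12.8750 19.6250 24.2500] v=[1.5000 -0.5000 -1.5000 1.0000]
Step 2: x=[6.0156 12.6563 18.9844 24.6719] v=[2.5625 -0.8750 -2.5625 1.6875]
Step 3: x=[6.7344 12.3985 18.2637 25.1329] v=[2.8751 -1.0313 -2.8828 1.8438]
Step 4: x=[7.3194 12.1658 17.6685 25.4852] v=[2.3400 -0.9308 -2.3808 1.4092]
Step 5: x=[7.5953 12.0151 17.3626 25.6104] v=[1.1035 -0.6027 -1.2238 0.5009]
Step 6: x=[7.4742 11.9804 17.4192 25.4547] v=[-0.4843 -0.1389 0.2264 -0.6230]
Step 7: x=[6.9821 12.0623 17.8004 25.0445] v=[-1.9683 0.3274 1.5248 -1.6408]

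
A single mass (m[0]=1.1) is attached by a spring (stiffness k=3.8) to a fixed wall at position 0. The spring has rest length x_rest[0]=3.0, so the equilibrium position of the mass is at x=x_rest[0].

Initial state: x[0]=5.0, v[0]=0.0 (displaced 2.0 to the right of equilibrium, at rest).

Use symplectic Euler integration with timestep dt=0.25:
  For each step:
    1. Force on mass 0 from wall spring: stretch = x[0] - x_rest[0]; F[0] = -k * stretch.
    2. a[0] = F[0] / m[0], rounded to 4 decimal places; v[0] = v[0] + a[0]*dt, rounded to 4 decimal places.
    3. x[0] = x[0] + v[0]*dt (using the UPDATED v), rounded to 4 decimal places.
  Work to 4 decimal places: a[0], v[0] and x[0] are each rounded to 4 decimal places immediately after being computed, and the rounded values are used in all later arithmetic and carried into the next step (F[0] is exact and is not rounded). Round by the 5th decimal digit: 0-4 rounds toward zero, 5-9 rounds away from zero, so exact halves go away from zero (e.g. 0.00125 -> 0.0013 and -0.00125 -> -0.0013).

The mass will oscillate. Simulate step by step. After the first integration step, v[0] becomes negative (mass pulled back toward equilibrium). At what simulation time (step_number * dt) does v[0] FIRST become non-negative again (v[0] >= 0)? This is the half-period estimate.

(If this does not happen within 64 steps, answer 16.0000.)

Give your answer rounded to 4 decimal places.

Step 0: x=[5.0000] v=[0.0000]
Step 1: x=[4.5682] v=[-1.7273]
Step 2: x=[3.7978] v=[-3.0817]
Step 3: x=[2.8551] v=[-3.7707]
Step 4: x=[1.9437] v=[-3.6456]
Step 5: x=[1.2604] v=[-2.7334]
Step 6: x=[0.9527] v=[-1.2310]
Step 7: x=[1.0870] v=[0.5371]
First v>=0 after going negative at step 7, time=1.7500

Answer: 1.7500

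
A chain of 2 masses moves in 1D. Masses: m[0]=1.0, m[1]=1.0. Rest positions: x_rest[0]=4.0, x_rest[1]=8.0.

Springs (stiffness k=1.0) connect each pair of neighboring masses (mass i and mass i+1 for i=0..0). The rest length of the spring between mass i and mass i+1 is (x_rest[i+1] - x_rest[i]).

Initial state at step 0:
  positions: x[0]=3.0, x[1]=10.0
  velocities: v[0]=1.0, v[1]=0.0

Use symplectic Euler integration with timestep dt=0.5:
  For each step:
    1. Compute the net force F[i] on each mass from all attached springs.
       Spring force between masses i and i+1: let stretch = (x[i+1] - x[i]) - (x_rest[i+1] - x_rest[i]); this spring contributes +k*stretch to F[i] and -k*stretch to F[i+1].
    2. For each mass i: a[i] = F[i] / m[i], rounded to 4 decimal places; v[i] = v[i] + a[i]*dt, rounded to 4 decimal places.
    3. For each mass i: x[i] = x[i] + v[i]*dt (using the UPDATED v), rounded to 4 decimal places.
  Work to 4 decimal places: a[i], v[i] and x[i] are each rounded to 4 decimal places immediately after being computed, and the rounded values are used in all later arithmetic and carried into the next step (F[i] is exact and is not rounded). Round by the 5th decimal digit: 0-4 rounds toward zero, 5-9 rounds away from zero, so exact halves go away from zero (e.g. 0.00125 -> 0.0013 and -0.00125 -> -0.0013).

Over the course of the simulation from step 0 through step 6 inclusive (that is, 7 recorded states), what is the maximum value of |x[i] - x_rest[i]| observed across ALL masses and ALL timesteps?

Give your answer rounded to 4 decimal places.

Answer: 3.1875

Derivation:
Step 0: x=[3.0000 10.0000] v=[1.0000 0.0000]
Step 1: x=[4.2500 9.2500] v=[2.5000 -1.5000]
Step 2: x=[5.7500 8.2500] v=[3.0000 -2.0000]
Step 3: x=[6.8750 7.6250] v=[2.2500 -1.2500]
Step 4: x=[7.1875 7.8125] v=[0.6250 0.3750]
Step 5: x=[6.6563 8.8438] v=[-1.0625 2.0625]
Step 6: x=[5.6719 10.3282] v=[-1.9688 2.9688]
Max displacement = 3.1875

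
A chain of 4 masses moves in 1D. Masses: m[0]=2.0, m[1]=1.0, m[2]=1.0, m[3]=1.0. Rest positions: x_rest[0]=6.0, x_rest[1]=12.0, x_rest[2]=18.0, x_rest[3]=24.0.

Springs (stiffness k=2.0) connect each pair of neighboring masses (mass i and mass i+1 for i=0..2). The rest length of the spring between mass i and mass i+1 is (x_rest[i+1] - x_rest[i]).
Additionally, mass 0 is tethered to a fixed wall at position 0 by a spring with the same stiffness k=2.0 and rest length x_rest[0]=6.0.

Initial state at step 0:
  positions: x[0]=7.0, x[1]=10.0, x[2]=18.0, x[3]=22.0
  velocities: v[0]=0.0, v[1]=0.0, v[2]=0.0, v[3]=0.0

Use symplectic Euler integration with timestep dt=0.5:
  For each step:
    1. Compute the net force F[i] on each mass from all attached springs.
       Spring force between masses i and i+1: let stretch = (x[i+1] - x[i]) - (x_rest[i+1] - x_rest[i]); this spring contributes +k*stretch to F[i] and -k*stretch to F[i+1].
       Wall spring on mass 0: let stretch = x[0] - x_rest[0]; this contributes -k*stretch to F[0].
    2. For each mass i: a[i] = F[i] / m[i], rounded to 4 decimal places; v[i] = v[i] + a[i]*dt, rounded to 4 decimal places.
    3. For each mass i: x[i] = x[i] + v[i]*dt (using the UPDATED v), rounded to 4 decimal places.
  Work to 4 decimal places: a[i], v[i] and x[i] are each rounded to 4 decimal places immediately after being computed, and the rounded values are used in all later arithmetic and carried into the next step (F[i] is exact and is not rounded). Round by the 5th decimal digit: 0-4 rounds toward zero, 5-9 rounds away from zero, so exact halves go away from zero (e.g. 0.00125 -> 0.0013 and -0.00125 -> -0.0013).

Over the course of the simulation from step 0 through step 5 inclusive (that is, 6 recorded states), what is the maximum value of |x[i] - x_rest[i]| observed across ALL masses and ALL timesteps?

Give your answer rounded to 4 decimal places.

Step 0: x=[7.0000 10.0000 18.0000 22.0000] v=[0.0000 0.0000 0.0000 0.0000]
Step 1: x=[6.0000 12.5000 16.0000 23.0000] v=[-2.0000 5.0000 -4.0000 2.0000]
Step 2: x=[5.1250 13.5000 15.7500 23.5000] v=[-1.7500 2.0000 -0.5000 1.0000]
Step 3: x=[5.0625 11.4375 18.2500 23.1250] v=[-0.1250 -4.1250 5.0000 -0.7500]
Step 4: x=[5.3282 9.5938 19.7813 23.3125] v=[0.5313 -3.6875 3.0625 0.3750]
Step 5: x=[5.3282 10.7110 17.9844 24.7344] v=[0.0000 2.2344 -3.5938 2.8438]
Max displacement = 2.4062

Answer: 2.4062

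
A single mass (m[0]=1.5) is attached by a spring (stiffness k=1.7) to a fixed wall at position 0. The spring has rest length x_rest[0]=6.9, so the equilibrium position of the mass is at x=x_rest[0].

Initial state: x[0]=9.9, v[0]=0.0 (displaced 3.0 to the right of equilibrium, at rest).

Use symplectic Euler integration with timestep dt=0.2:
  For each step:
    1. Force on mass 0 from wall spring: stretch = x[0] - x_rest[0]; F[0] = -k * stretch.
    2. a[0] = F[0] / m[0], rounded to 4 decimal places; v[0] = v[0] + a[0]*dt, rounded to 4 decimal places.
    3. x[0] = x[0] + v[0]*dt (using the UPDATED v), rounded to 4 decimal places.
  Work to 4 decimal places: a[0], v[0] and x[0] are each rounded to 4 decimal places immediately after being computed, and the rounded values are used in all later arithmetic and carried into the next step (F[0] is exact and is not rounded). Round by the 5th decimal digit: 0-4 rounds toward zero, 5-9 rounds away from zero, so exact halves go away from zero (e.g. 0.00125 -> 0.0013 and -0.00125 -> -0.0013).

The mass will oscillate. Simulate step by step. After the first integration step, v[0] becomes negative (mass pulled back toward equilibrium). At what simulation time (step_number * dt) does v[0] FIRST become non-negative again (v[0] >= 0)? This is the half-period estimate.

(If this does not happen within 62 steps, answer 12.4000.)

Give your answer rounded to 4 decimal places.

Step 0: x=[9.9000] v=[0.0000]
Step 1: x=[9.7640] v=[-0.6800]
Step 2: x=[9.4982] v=[-1.3292]
Step 3: x=[9.1146] v=[-1.9181]
Step 4: x=[8.6306] v=[-2.4201]
Step 5: x=[8.0681] v=[-2.8124]
Step 6: x=[7.4527] v=[-3.0772]
Step 7: x=[6.8122] v=[-3.2025]
Step 8: x=[6.1757] v=[-3.1826]
Step 9: x=[5.5720] v=[-3.0184]
Step 10: x=[5.0285] v=[-2.7174]
Step 11: x=[4.5699] v=[-2.2932]
Step 12: x=[4.2169] v=[-1.7650]
Step 13: x=[3.9855] v=[-1.1568]
Step 14: x=[3.8863] v=[-0.4962]
Step 15: x=[3.9237] v=[0.1869]
First v>=0 after going negative at step 15, time=3.0000

Answer: 3.0000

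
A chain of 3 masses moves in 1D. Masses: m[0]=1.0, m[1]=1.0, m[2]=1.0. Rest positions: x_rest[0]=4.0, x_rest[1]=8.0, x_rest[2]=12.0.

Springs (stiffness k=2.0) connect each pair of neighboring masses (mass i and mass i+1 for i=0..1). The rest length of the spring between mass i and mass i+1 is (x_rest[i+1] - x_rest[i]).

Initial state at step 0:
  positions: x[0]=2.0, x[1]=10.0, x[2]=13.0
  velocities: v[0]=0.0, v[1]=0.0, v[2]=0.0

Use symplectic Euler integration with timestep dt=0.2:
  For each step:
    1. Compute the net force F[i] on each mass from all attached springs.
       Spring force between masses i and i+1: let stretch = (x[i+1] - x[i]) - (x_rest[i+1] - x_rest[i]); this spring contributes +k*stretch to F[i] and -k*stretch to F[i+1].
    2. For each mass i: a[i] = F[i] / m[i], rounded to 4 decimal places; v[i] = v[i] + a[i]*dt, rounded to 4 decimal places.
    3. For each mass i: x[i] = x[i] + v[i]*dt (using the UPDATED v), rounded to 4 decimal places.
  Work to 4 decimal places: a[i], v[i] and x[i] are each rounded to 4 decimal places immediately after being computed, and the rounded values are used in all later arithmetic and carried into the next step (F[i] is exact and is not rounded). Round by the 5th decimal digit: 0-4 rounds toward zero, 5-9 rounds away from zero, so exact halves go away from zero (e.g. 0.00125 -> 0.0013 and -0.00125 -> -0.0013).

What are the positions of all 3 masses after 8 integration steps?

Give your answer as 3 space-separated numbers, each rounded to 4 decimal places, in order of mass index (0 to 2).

Answer: 5.8793 7.5010 11.6198

Derivation:
Step 0: x=[2.0000 10.0000 13.0000] v=[0.0000 0.0000 0.0000]
Step 1: x=[2.3200 9.6000 13.0800] v=[1.6000 -2.0000 0.4000]
Step 2: x=[2.9024 8.8960 13.2016] v=[2.9120 -3.5200 0.6080]
Step 3: x=[3.6443 8.0570 13.2988] v=[3.7094 -4.1952 0.4858]
Step 4: x=[4.4192 7.2843 13.2966] v=[3.8745 -3.8636 -0.0109]
Step 5: x=[5.1033 6.7634 13.1334] v=[3.4205 -2.6047 -0.8158]
Step 6: x=[5.6002 6.6193 12.7806] v=[2.4845 -0.7207 -1.7638]
Step 7: x=[5.8586 6.8865 12.2549] v=[1.2921 1.3362 -2.6283]
Step 8: x=[5.8793 7.5010 11.6198] v=[0.1033 3.0724 -3.1757]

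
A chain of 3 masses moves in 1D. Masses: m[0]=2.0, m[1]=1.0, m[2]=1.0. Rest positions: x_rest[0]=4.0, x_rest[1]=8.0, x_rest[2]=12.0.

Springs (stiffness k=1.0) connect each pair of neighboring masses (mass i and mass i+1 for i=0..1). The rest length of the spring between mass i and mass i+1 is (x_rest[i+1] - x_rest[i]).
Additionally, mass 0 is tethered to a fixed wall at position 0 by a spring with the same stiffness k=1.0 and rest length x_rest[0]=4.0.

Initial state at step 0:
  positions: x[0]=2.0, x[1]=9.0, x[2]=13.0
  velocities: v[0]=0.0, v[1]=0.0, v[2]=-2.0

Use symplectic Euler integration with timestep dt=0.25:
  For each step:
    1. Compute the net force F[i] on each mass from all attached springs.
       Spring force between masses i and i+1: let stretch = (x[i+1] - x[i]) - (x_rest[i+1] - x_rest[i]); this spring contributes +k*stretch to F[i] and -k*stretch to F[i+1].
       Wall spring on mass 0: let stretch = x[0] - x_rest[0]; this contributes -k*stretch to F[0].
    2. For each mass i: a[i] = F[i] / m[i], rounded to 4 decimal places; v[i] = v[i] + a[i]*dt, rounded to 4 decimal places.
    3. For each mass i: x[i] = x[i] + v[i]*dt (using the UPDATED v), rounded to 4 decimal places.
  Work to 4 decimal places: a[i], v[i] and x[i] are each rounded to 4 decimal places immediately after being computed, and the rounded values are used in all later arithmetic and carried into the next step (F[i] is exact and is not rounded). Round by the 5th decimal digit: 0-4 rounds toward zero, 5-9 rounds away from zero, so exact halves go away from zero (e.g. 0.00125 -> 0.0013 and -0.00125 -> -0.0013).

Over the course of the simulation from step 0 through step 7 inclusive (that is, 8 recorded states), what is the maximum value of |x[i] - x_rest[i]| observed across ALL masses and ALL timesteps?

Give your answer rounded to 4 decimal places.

Step 0: x=[2.0000 9.0000 13.0000] v=[0.0000 0.0000 -2.0000]
Step 1: x=[2.1563 8.8125 12.5000] v=[0.6250 -0.7500 -2.0000]
Step 2: x=[2.4532 8.4395 12.0195] v=[1.1875 -1.4922 -1.9219]
Step 3: x=[2.8605 7.9161 11.5653] v=[1.6292 -2.0938 -1.8169]
Step 4: x=[3.3364 7.3048 11.1330] v=[1.9036 -2.4454 -1.7292]
Step 5: x=[3.8321 6.6847 10.7114] v=[1.9826 -2.4805 -1.6863]
Step 6: x=[4.2972 6.1380 10.2882] v=[1.8602 -2.1870 -1.6930]
Step 7: x=[4.6855 5.7356 9.8556] v=[1.5532 -1.6097 -1.7306]
Max displacement = 2.2644

Answer: 2.2644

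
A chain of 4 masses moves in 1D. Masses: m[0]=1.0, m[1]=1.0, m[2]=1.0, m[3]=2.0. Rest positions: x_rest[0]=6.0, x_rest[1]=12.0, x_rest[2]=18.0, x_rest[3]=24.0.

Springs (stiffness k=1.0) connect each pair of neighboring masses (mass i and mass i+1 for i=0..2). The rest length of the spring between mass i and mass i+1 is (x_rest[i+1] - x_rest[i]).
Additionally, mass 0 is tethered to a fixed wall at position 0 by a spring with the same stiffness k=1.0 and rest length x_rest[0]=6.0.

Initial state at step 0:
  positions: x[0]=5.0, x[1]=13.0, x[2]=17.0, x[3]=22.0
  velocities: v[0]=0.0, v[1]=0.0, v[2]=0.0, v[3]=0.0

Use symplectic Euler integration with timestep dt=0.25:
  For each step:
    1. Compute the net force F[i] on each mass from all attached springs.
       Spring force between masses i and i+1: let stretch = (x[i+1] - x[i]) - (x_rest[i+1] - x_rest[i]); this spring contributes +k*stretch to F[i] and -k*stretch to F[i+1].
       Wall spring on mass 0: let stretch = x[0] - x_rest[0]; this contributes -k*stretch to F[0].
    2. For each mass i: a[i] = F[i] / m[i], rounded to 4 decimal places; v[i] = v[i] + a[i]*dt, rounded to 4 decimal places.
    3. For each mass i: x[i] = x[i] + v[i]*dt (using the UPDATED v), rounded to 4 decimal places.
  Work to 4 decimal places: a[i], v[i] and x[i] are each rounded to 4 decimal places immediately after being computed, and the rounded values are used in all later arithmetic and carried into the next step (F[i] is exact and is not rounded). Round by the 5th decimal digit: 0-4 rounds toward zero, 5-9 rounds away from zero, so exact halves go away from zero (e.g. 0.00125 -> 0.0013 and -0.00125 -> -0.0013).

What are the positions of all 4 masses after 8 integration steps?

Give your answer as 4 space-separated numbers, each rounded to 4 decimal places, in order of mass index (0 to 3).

Answer: 6.4616 10.2851 16.7722 23.0918

Derivation:
Step 0: x=[5.0000 13.0000 17.0000 22.0000] v=[0.0000 0.0000 0.0000 0.0000]
Step 1: x=[5.1875 12.7500 17.0625 22.0313] v=[0.7500 -1.0000 0.2500 0.1250]
Step 2: x=[5.5235 12.2969 17.1660 22.0948] v=[1.3438 -1.8125 0.4141 0.2539]
Step 3: x=[5.9376 11.7248 17.2733 22.1918] v=[1.6563 -2.2886 0.4290 0.3878]
Step 4: x=[6.3423 11.1377 17.3412 22.3226] v=[1.6187 -2.3483 0.2715 0.5230]
Step 5: x=[6.6503 10.6386 17.3327 22.4852] v=[1.2320 -1.9963 -0.0340 0.6503]
Step 6: x=[6.7919 10.3086 17.2279 22.6743] v=[0.5665 -1.3199 -0.4194 0.7563]
Step 7: x=[6.7288 10.1913 17.0310 22.8807] v=[-0.2523 -0.4693 -0.7876 0.8255]
Step 8: x=[6.4616 10.2851 16.7722 23.0918] v=[-1.0689 0.3750 -1.0351 0.8443]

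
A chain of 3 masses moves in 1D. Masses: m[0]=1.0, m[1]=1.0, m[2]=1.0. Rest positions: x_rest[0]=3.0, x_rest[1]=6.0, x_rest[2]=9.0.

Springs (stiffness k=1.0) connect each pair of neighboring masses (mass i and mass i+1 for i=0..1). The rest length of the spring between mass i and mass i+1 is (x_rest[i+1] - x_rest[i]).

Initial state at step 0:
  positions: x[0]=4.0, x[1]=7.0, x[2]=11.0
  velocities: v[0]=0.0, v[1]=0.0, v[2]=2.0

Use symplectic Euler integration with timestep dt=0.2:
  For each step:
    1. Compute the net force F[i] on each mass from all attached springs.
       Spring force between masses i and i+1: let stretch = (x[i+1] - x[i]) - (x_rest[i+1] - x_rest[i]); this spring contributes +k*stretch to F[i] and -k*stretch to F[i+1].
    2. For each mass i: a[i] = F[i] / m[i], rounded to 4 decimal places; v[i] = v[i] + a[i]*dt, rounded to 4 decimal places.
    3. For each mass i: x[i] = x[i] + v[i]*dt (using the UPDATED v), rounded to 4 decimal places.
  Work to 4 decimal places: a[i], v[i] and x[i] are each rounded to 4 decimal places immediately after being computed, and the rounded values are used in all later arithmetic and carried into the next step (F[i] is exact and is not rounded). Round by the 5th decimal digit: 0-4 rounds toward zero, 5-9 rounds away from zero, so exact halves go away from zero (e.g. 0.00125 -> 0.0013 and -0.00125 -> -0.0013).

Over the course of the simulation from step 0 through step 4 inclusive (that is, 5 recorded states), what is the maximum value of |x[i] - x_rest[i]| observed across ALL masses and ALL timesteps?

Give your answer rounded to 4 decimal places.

Answer: 3.0934

Derivation:
Step 0: x=[4.0000 7.0000 11.0000] v=[0.0000 0.0000 2.0000]
Step 1: x=[4.0000 7.0400 11.3600] v=[0.0000 0.2000 1.8000]
Step 2: x=[4.0016 7.1312 11.6672] v=[0.0080 0.4560 1.5360]
Step 3: x=[4.0084 7.2787 11.9130] v=[0.0339 0.7373 1.2288]
Step 4: x=[4.0260 7.4807 12.0934] v=[0.0880 1.0101 0.9019]
Max displacement = 3.0934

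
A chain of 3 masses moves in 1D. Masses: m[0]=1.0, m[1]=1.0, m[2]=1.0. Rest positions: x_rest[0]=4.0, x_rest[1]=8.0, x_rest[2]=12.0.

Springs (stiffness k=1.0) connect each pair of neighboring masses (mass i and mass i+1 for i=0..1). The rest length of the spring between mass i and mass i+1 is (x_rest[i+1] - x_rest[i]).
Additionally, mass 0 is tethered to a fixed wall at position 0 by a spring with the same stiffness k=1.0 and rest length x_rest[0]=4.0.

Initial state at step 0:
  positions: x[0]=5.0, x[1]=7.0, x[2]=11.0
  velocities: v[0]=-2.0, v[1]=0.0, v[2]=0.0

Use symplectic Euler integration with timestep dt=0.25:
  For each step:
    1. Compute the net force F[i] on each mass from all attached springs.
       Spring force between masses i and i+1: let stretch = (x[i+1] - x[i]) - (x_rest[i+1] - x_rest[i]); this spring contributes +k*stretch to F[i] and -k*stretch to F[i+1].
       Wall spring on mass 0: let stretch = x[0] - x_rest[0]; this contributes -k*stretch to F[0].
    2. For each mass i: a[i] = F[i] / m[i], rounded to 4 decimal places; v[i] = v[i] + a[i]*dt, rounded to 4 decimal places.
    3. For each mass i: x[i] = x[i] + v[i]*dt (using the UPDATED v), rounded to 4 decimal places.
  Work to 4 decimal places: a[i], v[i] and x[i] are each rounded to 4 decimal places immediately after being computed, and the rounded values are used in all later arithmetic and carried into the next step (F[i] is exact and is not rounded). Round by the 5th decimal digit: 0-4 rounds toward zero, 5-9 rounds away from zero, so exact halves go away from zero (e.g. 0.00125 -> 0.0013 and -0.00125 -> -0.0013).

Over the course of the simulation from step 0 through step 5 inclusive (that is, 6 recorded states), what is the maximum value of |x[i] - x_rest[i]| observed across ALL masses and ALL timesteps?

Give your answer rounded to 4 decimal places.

Answer: 2.3083

Derivation:
Step 0: x=[5.0000 7.0000 11.0000] v=[-2.0000 0.0000 0.0000]
Step 1: x=[4.3125 7.1250 11.0000] v=[-2.7500 0.5000 0.0000]
Step 2: x=[3.5313 7.3164 11.0078] v=[-3.1250 0.7656 0.0313]
Step 3: x=[2.7659 7.5020 11.0349] v=[-3.0616 0.7422 0.1085]
Step 4: x=[2.1236 7.6124 11.0912] v=[-2.5691 0.4414 0.2253]
Step 5: x=[1.6917 7.5971 11.1801] v=[-1.7278 -0.0611 0.3556]
Max displacement = 2.3083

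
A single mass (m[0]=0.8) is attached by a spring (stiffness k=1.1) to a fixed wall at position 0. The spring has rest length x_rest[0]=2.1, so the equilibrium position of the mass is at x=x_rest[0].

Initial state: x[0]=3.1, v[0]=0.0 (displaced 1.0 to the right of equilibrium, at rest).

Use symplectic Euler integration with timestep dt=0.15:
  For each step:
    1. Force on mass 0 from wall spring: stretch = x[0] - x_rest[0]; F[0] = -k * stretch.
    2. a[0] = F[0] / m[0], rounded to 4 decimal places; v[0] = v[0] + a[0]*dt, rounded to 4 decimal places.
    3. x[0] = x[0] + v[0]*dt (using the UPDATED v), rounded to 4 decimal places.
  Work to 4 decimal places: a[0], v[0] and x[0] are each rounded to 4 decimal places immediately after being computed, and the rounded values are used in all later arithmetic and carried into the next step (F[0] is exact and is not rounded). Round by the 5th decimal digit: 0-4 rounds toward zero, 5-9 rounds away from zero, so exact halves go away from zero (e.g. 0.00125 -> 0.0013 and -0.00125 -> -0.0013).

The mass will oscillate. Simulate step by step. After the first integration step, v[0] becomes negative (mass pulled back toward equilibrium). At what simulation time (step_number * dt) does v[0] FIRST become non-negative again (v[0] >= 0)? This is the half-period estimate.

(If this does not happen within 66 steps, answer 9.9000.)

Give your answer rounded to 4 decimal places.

Answer: 2.7000

Derivation:
Step 0: x=[3.1000] v=[0.0000]
Step 1: x=[3.0691] v=[-0.2063]
Step 2: x=[3.0082] v=[-0.4062]
Step 3: x=[2.9192] v=[-0.5935]
Step 4: x=[2.8048] v=[-0.7625]
Step 5: x=[2.6686] v=[-0.9079]
Step 6: x=[2.5148] v=[-1.0252]
Step 7: x=[2.3482] v=[-1.1108]
Step 8: x=[2.1739] v=[-1.1620]
Step 9: x=[1.9973] v=[-1.1772]
Step 10: x=[1.8239] v=[-1.1560]
Step 11: x=[1.6590] v=[-1.0991]
Step 12: x=[1.5078] v=[-1.0081]
Step 13: x=[1.3749] v=[-0.8860]
Step 14: x=[1.2644] v=[-0.7365]
Step 15: x=[1.1798] v=[-0.5642]
Step 16: x=[1.1236] v=[-0.3744]
Step 17: x=[1.0977] v=[-0.1730]
Step 18: x=[1.1028] v=[0.0337]
First v>=0 after going negative at step 18, time=2.7000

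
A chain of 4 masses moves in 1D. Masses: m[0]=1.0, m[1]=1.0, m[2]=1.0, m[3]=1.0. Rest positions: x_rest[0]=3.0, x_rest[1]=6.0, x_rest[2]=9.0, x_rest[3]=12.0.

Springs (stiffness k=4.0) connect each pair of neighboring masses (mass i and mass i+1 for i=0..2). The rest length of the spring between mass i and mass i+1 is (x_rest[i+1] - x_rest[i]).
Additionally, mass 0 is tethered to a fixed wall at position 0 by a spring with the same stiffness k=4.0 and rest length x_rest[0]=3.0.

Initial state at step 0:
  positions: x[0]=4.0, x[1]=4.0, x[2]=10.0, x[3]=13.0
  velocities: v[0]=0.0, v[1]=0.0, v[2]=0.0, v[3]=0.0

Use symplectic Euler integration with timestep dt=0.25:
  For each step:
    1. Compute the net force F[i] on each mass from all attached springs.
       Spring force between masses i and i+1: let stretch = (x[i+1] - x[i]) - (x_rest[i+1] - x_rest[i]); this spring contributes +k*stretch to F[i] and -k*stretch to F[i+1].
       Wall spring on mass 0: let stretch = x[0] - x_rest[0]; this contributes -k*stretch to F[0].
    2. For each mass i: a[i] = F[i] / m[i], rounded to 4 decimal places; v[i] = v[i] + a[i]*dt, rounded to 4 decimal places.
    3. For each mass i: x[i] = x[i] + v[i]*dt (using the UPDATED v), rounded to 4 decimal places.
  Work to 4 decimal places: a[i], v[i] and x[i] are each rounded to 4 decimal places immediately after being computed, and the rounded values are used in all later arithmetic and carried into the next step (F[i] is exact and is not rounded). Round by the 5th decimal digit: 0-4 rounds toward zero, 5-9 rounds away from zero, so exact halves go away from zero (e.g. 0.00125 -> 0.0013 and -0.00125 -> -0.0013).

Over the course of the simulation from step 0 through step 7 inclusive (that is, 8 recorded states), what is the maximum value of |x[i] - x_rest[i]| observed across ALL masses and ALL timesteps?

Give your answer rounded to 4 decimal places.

Step 0: x=[4.0000 4.0000 10.0000 13.0000] v=[0.0000 0.0000 0.0000 0.0000]
Step 1: x=[3.0000 5.5000 9.2500 13.0000] v=[-4.0000 6.0000 -3.0000 0.0000]
Step 2: x=[1.8750 7.3125 8.5000 12.8125] v=[-4.5000 7.2500 -3.0000 -0.7500]
Step 3: x=[1.6406 8.0625 8.5313 12.2969] v=[-0.9375 3.0000 0.1250 -2.0625]
Step 4: x=[2.6016 7.3242 9.3868 11.5899] v=[3.8438 -2.9531 3.4218 -2.8281]
Step 5: x=[4.0928 5.9209 10.2774 11.0821] v=[5.9648 -5.6131 3.5623 -2.0312]
Step 6: x=[5.0178 5.1497 10.2800 11.1231] v=[3.7001 -3.0847 0.0105 0.1641]
Step 7: x=[4.7214 5.6281 9.2108 11.7034] v=[-1.1858 1.9137 -4.2767 2.3210]
Max displacement = 2.0625

Answer: 2.0625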